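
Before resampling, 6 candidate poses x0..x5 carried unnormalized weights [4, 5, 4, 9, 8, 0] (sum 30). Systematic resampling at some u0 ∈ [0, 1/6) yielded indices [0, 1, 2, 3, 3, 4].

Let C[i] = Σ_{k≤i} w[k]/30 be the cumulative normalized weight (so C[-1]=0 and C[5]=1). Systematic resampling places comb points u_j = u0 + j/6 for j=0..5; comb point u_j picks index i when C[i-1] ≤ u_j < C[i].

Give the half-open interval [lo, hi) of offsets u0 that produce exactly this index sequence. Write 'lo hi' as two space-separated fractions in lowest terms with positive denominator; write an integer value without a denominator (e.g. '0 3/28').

C = [2/15, 3/10, 13/30, 11/15, 1, 1]
j=0 picked index 0: u0 ∈ [0, 2/15)
j=1 picked index 1: u0 ∈ [-1/30, 2/15)
j=2 picked index 2: u0 ∈ [-1/30, 1/10)
j=3 picked index 3: u0 ∈ [-1/15, 7/30)
j=4 picked index 3: u0 ∈ [-7/30, 1/15)
j=5 picked index 4: u0 ∈ [-1/10, 1/6)
intersection: [0, 1/15)

0 1/15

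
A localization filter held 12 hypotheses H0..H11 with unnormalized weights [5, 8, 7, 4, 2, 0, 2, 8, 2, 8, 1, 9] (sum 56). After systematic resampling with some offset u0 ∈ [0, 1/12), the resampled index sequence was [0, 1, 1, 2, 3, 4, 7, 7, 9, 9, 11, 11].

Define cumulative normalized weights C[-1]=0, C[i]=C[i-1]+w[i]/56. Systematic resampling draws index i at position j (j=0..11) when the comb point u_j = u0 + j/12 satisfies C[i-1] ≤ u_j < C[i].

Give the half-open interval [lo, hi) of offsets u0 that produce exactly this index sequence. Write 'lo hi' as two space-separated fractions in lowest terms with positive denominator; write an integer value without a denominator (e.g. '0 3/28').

C = [5/56, 13/56, 5/14, 3/7, 13/28, 13/28, 1/2, 9/14, 19/28, 23/28, 47/56, 1]
j=0 picked index 0: u0 ∈ [0, 5/56)
j=1 picked index 1: u0 ∈ [1/168, 25/168)
j=2 picked index 1: u0 ∈ [-13/168, 11/168)
j=3 picked index 2: u0 ∈ [-1/56, 3/28)
j=4 picked index 3: u0 ∈ [1/42, 2/21)
j=5 picked index 4: u0 ∈ [1/84, 1/21)
j=6 picked index 7: u0 ∈ [0, 1/7)
j=7 picked index 7: u0 ∈ [-1/12, 5/84)
j=8 picked index 9: u0 ∈ [1/84, 13/84)
j=9 picked index 9: u0 ∈ [-1/14, 1/14)
j=10 picked index 11: u0 ∈ [1/168, 1/6)
j=11 picked index 11: u0 ∈ [-13/168, 1/12)
intersection: [1/42, 1/21)

1/42 1/21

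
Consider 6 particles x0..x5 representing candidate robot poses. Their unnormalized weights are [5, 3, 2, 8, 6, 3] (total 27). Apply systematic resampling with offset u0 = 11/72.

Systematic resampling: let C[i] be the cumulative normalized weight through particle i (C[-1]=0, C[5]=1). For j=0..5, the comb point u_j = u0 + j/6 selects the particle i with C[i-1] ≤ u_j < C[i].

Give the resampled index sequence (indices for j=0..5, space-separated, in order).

0 2 3 3 4 5

C = [5/27, 8/27, 10/27, 2/3, 8/9, 1]
j=0: u_0=11/72 ∈ [0, 5/27) → index 0
j=1: u_1=23/72 ∈ [8/27, 10/27) → index 2
j=2: u_2=35/72 ∈ [10/27, 2/3) → index 3
j=3: u_3=47/72 ∈ [10/27, 2/3) → index 3
j=4: u_4=59/72 ∈ [2/3, 8/9) → index 4
j=5: u_5=71/72 ∈ [8/9, 1) → index 5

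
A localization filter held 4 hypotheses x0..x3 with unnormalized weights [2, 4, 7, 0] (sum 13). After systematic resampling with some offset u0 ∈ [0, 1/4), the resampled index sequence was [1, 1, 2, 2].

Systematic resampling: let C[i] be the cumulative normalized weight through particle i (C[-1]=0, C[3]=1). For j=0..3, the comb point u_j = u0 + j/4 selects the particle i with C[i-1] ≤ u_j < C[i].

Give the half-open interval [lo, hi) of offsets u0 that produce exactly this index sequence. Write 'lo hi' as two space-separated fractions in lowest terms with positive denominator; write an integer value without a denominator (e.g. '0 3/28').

C = [2/13, 6/13, 1, 1]
j=0 picked index 1: u0 ∈ [2/13, 6/13)
j=1 picked index 1: u0 ∈ [-5/52, 11/52)
j=2 picked index 2: u0 ∈ [-1/26, 1/2)
j=3 picked index 2: u0 ∈ [-15/52, 1/4)
intersection: [2/13, 11/52)

2/13 11/52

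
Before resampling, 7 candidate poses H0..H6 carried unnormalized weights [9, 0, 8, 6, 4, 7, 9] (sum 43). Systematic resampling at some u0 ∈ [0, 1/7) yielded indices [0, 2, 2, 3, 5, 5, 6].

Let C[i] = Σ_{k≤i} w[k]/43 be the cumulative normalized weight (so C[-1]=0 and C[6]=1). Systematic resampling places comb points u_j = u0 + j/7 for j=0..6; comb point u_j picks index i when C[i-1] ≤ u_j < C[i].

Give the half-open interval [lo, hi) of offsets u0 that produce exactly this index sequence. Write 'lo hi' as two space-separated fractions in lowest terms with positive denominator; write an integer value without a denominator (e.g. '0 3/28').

C = [9/43, 9/43, 17/43, 23/43, 27/43, 34/43, 1]
j=0 picked index 0: u0 ∈ [0, 9/43)
j=1 picked index 2: u0 ∈ [20/301, 76/301)
j=2 picked index 2: u0 ∈ [-23/301, 33/301)
j=3 picked index 3: u0 ∈ [-10/301, 32/301)
j=4 picked index 5: u0 ∈ [17/301, 66/301)
j=5 picked index 5: u0 ∈ [-26/301, 23/301)
j=6 picked index 6: u0 ∈ [-20/301, 1/7)
intersection: [20/301, 23/301)

20/301 23/301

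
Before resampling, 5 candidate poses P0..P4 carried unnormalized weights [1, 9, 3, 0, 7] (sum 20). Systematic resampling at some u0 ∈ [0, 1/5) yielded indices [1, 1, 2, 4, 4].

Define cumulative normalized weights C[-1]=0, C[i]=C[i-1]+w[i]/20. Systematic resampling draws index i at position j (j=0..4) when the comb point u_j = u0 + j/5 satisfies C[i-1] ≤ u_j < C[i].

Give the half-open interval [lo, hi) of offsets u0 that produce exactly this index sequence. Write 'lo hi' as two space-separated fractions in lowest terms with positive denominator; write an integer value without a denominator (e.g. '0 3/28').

C = [1/20, 1/2, 13/20, 13/20, 1]
j=0 picked index 1: u0 ∈ [1/20, 1/2)
j=1 picked index 1: u0 ∈ [-3/20, 3/10)
j=2 picked index 2: u0 ∈ [1/10, 1/4)
j=3 picked index 4: u0 ∈ [1/20, 2/5)
j=4 picked index 4: u0 ∈ [-3/20, 1/5)
intersection: [1/10, 1/5)

1/10 1/5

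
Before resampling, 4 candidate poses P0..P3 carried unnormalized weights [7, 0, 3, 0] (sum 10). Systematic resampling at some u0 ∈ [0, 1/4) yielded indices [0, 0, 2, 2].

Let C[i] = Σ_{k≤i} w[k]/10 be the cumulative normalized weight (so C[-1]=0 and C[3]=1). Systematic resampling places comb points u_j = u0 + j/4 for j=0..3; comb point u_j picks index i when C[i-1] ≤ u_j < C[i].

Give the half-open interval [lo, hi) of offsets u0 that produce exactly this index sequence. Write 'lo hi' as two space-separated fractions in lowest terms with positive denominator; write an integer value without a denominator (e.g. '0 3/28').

C = [7/10, 7/10, 1, 1]
j=0 picked index 0: u0 ∈ [0, 7/10)
j=1 picked index 0: u0 ∈ [-1/4, 9/20)
j=2 picked index 2: u0 ∈ [1/5, 1/2)
j=3 picked index 2: u0 ∈ [-1/20, 1/4)
intersection: [1/5, 1/4)

1/5 1/4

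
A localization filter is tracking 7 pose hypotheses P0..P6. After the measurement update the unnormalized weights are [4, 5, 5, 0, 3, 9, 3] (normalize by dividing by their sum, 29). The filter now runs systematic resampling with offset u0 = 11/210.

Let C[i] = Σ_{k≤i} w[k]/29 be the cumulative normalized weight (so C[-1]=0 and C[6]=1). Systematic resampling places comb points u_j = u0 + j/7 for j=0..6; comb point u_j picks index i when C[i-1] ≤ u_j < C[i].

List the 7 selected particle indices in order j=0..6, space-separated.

C = [4/29, 9/29, 14/29, 14/29, 17/29, 26/29, 1]
j=0: u_0=11/210 ∈ [0, 4/29) → index 0
j=1: u_1=41/210 ∈ [4/29, 9/29) → index 1
j=2: u_2=71/210 ∈ [9/29, 14/29) → index 2
j=3: u_3=101/210 ∈ [9/29, 14/29) → index 2
j=4: u_4=131/210 ∈ [17/29, 26/29) → index 5
j=5: u_5=23/30 ∈ [17/29, 26/29) → index 5
j=6: u_6=191/210 ∈ [26/29, 1) → index 6

0 1 2 2 5 5 6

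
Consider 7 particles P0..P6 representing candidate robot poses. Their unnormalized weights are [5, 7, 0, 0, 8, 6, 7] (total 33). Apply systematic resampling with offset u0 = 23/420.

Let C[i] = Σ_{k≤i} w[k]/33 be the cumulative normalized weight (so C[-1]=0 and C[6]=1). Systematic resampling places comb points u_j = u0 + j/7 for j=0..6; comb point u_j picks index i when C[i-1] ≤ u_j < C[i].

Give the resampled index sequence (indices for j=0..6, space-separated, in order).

C = [5/33, 4/11, 4/11, 4/11, 20/33, 26/33, 1]
j=0: u_0=23/420 ∈ [0, 5/33) → index 0
j=1: u_1=83/420 ∈ [5/33, 4/11) → index 1
j=2: u_2=143/420 ∈ [5/33, 4/11) → index 1
j=3: u_3=29/60 ∈ [4/11, 20/33) → index 4
j=4: u_4=263/420 ∈ [20/33, 26/33) → index 5
j=5: u_5=323/420 ∈ [20/33, 26/33) → index 5
j=6: u_6=383/420 ∈ [26/33, 1) → index 6

0 1 1 4 5 5 6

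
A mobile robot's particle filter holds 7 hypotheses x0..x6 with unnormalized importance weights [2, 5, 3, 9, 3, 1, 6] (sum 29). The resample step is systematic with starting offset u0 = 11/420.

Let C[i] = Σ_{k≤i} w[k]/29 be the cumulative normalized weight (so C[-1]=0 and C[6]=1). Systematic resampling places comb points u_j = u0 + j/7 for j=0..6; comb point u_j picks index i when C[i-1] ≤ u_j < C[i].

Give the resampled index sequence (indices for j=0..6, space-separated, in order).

0 1 2 3 3 4 6

C = [2/29, 7/29, 10/29, 19/29, 22/29, 23/29, 1]
j=0: u_0=11/420 ∈ [0, 2/29) → index 0
j=1: u_1=71/420 ∈ [2/29, 7/29) → index 1
j=2: u_2=131/420 ∈ [7/29, 10/29) → index 2
j=3: u_3=191/420 ∈ [10/29, 19/29) → index 3
j=4: u_4=251/420 ∈ [10/29, 19/29) → index 3
j=5: u_5=311/420 ∈ [19/29, 22/29) → index 4
j=6: u_6=53/60 ∈ [23/29, 1) → index 6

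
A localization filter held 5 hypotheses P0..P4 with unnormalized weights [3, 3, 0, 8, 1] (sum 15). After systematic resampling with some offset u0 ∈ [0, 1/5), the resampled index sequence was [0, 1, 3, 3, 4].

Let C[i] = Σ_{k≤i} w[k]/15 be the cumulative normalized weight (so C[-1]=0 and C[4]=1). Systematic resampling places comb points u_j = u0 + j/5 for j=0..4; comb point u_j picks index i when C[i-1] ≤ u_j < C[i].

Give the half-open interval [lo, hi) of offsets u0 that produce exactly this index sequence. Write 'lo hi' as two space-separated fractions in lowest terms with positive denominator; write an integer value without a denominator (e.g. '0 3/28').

2/15 1/5

C = [1/5, 2/5, 2/5, 14/15, 1]
j=0 picked index 0: u0 ∈ [0, 1/5)
j=1 picked index 1: u0 ∈ [0, 1/5)
j=2 picked index 3: u0 ∈ [0, 8/15)
j=3 picked index 3: u0 ∈ [-1/5, 1/3)
j=4 picked index 4: u0 ∈ [2/15, 1/5)
intersection: [2/15, 1/5)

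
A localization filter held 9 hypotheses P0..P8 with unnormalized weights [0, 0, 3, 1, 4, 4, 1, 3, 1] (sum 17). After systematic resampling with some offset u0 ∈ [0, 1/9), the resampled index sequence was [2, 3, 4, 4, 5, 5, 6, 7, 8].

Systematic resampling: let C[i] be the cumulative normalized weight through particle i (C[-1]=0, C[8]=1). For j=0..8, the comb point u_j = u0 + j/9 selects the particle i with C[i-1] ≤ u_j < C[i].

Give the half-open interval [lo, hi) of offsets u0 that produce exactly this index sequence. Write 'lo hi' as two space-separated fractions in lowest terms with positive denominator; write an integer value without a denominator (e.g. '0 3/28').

C = [0, 0, 3/17, 4/17, 8/17, 12/17, 13/17, 16/17, 1]
j=0 picked index 2: u0 ∈ [0, 3/17)
j=1 picked index 3: u0 ∈ [10/153, 19/153)
j=2 picked index 4: u0 ∈ [2/153, 38/153)
j=3 picked index 4: u0 ∈ [-5/51, 7/51)
j=4 picked index 5: u0 ∈ [4/153, 40/153)
j=5 picked index 5: u0 ∈ [-13/153, 23/153)
j=6 picked index 6: u0 ∈ [2/51, 5/51)
j=7 picked index 7: u0 ∈ [-2/153, 25/153)
j=8 picked index 8: u0 ∈ [8/153, 1/9)
intersection: [10/153, 5/51)

10/153 5/51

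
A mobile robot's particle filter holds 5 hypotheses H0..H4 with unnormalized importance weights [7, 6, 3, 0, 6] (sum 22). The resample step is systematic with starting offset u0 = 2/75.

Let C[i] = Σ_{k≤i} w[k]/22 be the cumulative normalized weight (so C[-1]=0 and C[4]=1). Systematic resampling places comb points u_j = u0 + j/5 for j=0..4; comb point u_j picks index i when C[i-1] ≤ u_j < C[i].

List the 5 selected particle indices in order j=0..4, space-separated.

C = [7/22, 13/22, 8/11, 8/11, 1]
j=0: u_0=2/75 ∈ [0, 7/22) → index 0
j=1: u_1=17/75 ∈ [0, 7/22) → index 0
j=2: u_2=32/75 ∈ [7/22, 13/22) → index 1
j=3: u_3=47/75 ∈ [13/22, 8/11) → index 2
j=4: u_4=62/75 ∈ [8/11, 1) → index 4

0 0 1 2 4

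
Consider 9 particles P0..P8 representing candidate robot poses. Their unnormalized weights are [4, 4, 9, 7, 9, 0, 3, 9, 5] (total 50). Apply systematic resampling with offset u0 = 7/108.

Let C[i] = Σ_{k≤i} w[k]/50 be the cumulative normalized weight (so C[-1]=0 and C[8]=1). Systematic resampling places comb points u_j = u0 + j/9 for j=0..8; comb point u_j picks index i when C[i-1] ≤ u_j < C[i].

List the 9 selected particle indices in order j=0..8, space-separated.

C = [2/25, 4/25, 17/50, 12/25, 33/50, 33/50, 18/25, 9/10, 1]
j=0: u_0=7/108 ∈ [0, 2/25) → index 0
j=1: u_1=19/108 ∈ [4/25, 17/50) → index 2
j=2: u_2=31/108 ∈ [4/25, 17/50) → index 2
j=3: u_3=43/108 ∈ [17/50, 12/25) → index 3
j=4: u_4=55/108 ∈ [12/25, 33/50) → index 4
j=5: u_5=67/108 ∈ [12/25, 33/50) → index 4
j=6: u_6=79/108 ∈ [18/25, 9/10) → index 7
j=7: u_7=91/108 ∈ [18/25, 9/10) → index 7
j=8: u_8=103/108 ∈ [9/10, 1) → index 8

0 2 2 3 4 4 7 7 8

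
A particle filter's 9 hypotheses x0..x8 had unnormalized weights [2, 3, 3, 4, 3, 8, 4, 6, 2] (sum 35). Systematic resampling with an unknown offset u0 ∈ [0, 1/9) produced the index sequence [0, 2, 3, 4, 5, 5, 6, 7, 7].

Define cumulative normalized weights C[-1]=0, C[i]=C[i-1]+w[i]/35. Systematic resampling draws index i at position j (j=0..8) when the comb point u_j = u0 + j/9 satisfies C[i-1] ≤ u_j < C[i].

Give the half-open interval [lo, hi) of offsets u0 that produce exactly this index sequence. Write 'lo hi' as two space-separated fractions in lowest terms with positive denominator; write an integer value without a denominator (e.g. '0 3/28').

2/63 17/315

C = [2/35, 1/7, 8/35, 12/35, 3/7, 23/35, 27/35, 33/35, 1]
j=0 picked index 0: u0 ∈ [0, 2/35)
j=1 picked index 2: u0 ∈ [2/63, 37/315)
j=2 picked index 3: u0 ∈ [2/315, 38/315)
j=3 picked index 4: u0 ∈ [1/105, 2/21)
j=4 picked index 5: u0 ∈ [-1/63, 67/315)
j=5 picked index 5: u0 ∈ [-8/63, 32/315)
j=6 picked index 6: u0 ∈ [-1/105, 11/105)
j=7 picked index 7: u0 ∈ [-2/315, 52/315)
j=8 picked index 7: u0 ∈ [-37/315, 17/315)
intersection: [2/63, 17/315)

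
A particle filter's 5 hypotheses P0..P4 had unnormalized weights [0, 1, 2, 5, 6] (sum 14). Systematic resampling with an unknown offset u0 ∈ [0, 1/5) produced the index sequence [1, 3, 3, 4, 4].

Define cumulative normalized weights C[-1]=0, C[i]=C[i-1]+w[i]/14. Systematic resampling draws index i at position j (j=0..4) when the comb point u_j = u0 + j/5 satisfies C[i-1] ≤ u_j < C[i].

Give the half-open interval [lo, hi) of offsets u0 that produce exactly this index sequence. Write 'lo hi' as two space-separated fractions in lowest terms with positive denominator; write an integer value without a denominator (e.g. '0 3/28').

1/70 1/14

C = [0, 1/14, 3/14, 4/7, 1]
j=0 picked index 1: u0 ∈ [0, 1/14)
j=1 picked index 3: u0 ∈ [1/70, 13/35)
j=2 picked index 3: u0 ∈ [-13/70, 6/35)
j=3 picked index 4: u0 ∈ [-1/35, 2/5)
j=4 picked index 4: u0 ∈ [-8/35, 1/5)
intersection: [1/70, 1/14)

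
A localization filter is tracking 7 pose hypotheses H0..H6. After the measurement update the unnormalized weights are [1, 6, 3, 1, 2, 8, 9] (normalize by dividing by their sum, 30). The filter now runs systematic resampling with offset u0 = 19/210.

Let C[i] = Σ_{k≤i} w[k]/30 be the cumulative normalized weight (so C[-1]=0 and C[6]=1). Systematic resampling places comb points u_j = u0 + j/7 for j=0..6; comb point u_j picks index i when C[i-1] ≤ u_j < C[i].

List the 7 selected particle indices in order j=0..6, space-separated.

C = [1/30, 7/30, 1/3, 11/30, 13/30, 7/10, 1]
j=0: u_0=19/210 ∈ [1/30, 7/30) → index 1
j=1: u_1=7/30 ∈ [7/30, 1/3) → index 2
j=2: u_2=79/210 ∈ [11/30, 13/30) → index 4
j=3: u_3=109/210 ∈ [13/30, 7/10) → index 5
j=4: u_4=139/210 ∈ [13/30, 7/10) → index 5
j=5: u_5=169/210 ∈ [7/10, 1) → index 6
j=6: u_6=199/210 ∈ [7/10, 1) → index 6

1 2 4 5 5 6 6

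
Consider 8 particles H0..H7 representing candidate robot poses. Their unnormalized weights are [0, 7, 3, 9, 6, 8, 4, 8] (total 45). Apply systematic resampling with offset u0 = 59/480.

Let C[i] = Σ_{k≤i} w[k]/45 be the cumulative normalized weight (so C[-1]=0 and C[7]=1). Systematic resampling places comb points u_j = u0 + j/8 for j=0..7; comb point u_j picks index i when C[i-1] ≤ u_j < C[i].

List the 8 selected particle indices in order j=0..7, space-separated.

C = [0, 7/45, 2/9, 19/45, 5/9, 11/15, 37/45, 1]
j=0: u_0=59/480 ∈ [0, 7/45) → index 1
j=1: u_1=119/480 ∈ [2/9, 19/45) → index 3
j=2: u_2=179/480 ∈ [2/9, 19/45) → index 3
j=3: u_3=239/480 ∈ [19/45, 5/9) → index 4
j=4: u_4=299/480 ∈ [5/9, 11/15) → index 5
j=5: u_5=359/480 ∈ [11/15, 37/45) → index 6
j=6: u_6=419/480 ∈ [37/45, 1) → index 7
j=7: u_7=479/480 ∈ [37/45, 1) → index 7

1 3 3 4 5 6 7 7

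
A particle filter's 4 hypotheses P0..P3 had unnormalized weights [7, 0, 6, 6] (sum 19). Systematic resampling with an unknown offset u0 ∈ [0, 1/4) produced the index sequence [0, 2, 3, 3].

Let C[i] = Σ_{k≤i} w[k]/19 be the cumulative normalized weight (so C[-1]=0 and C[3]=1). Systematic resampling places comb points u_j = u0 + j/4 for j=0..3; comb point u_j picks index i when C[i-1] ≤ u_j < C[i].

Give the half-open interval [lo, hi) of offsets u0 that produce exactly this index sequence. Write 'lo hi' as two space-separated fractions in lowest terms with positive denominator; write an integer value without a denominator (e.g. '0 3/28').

7/38 1/4

C = [7/19, 7/19, 13/19, 1]
j=0 picked index 0: u0 ∈ [0, 7/19)
j=1 picked index 2: u0 ∈ [9/76, 33/76)
j=2 picked index 3: u0 ∈ [7/38, 1/2)
j=3 picked index 3: u0 ∈ [-5/76, 1/4)
intersection: [7/38, 1/4)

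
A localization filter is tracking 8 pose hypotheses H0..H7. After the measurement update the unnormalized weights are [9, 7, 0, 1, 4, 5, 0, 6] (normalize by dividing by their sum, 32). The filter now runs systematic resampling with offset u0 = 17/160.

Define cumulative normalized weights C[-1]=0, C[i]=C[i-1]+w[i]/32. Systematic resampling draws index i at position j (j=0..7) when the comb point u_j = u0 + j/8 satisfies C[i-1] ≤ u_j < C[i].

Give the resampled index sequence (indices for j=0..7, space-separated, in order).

0 0 1 1 4 5 7 7

C = [9/32, 1/2, 1/2, 17/32, 21/32, 13/16, 13/16, 1]
j=0: u_0=17/160 ∈ [0, 9/32) → index 0
j=1: u_1=37/160 ∈ [0, 9/32) → index 0
j=2: u_2=57/160 ∈ [9/32, 1/2) → index 1
j=3: u_3=77/160 ∈ [9/32, 1/2) → index 1
j=4: u_4=97/160 ∈ [17/32, 21/32) → index 4
j=5: u_5=117/160 ∈ [21/32, 13/16) → index 5
j=6: u_6=137/160 ∈ [13/16, 1) → index 7
j=7: u_7=157/160 ∈ [13/16, 1) → index 7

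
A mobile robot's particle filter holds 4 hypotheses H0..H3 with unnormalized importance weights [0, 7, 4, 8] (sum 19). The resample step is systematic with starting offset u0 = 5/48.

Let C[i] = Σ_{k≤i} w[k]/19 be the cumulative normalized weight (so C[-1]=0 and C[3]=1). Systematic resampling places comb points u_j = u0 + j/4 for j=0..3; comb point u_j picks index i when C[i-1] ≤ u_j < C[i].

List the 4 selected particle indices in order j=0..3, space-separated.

1 1 3 3

C = [0, 7/19, 11/19, 1]
j=0: u_0=5/48 ∈ [0, 7/19) → index 1
j=1: u_1=17/48 ∈ [0, 7/19) → index 1
j=2: u_2=29/48 ∈ [11/19, 1) → index 3
j=3: u_3=41/48 ∈ [11/19, 1) → index 3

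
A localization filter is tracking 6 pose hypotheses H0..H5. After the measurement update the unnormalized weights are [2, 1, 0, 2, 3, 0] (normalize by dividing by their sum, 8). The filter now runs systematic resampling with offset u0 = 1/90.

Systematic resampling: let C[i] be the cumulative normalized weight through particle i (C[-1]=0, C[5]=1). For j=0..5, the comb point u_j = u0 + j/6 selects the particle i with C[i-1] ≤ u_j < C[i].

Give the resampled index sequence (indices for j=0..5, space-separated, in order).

0 0 1 3 4 4

C = [1/4, 3/8, 3/8, 5/8, 1, 1]
j=0: u_0=1/90 ∈ [0, 1/4) → index 0
j=1: u_1=8/45 ∈ [0, 1/4) → index 0
j=2: u_2=31/90 ∈ [1/4, 3/8) → index 1
j=3: u_3=23/45 ∈ [3/8, 5/8) → index 3
j=4: u_4=61/90 ∈ [5/8, 1) → index 4
j=5: u_5=38/45 ∈ [5/8, 1) → index 4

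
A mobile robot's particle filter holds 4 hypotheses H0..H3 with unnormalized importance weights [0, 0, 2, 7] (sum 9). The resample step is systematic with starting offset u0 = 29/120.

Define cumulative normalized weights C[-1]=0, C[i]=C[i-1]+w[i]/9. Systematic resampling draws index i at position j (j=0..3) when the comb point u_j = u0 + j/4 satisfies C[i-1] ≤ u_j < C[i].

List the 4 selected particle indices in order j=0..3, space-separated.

3 3 3 3

C = [0, 0, 2/9, 1]
j=0: u_0=29/120 ∈ [2/9, 1) → index 3
j=1: u_1=59/120 ∈ [2/9, 1) → index 3
j=2: u_2=89/120 ∈ [2/9, 1) → index 3
j=3: u_3=119/120 ∈ [2/9, 1) → index 3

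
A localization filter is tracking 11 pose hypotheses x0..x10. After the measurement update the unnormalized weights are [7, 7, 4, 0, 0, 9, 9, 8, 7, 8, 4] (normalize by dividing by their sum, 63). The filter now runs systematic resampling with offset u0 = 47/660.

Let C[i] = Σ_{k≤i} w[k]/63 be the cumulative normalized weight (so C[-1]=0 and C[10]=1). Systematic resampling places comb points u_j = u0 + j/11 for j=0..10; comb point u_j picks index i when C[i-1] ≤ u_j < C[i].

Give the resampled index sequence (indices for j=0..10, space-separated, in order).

C = [1/9, 2/9, 2/7, 2/7, 2/7, 3/7, 4/7, 44/63, 17/21, 59/63, 1]
j=0: u_0=47/660 ∈ [0, 1/9) → index 0
j=1: u_1=107/660 ∈ [1/9, 2/9) → index 1
j=2: u_2=167/660 ∈ [2/9, 2/7) → index 2
j=3: u_3=227/660 ∈ [2/7, 3/7) → index 5
j=4: u_4=287/660 ∈ [3/7, 4/7) → index 6
j=5: u_5=347/660 ∈ [3/7, 4/7) → index 6
j=6: u_6=37/60 ∈ [4/7, 44/63) → index 7
j=7: u_7=467/660 ∈ [44/63, 17/21) → index 8
j=8: u_8=527/660 ∈ [44/63, 17/21) → index 8
j=9: u_9=587/660 ∈ [17/21, 59/63) → index 9
j=10: u_10=647/660 ∈ [59/63, 1) → index 10

0 1 2 5 6 6 7 8 8 9 10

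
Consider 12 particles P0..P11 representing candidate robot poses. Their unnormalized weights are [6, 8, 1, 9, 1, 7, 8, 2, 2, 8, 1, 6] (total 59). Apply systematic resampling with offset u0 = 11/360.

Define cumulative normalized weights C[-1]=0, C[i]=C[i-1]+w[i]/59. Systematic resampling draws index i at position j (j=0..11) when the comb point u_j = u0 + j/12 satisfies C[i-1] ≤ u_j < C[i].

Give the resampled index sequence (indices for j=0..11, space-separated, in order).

0 1 1 3 3 5 5 6 7 9 9 11

C = [6/59, 14/59, 15/59, 24/59, 25/59, 32/59, 40/59, 42/59, 44/59, 52/59, 53/59, 1]
j=0: u_0=11/360 ∈ [0, 6/59) → index 0
j=1: u_1=41/360 ∈ [6/59, 14/59) → index 1
j=2: u_2=71/360 ∈ [6/59, 14/59) → index 1
j=3: u_3=101/360 ∈ [15/59, 24/59) → index 3
j=4: u_4=131/360 ∈ [15/59, 24/59) → index 3
j=5: u_5=161/360 ∈ [25/59, 32/59) → index 5
j=6: u_6=191/360 ∈ [25/59, 32/59) → index 5
j=7: u_7=221/360 ∈ [32/59, 40/59) → index 6
j=8: u_8=251/360 ∈ [40/59, 42/59) → index 7
j=9: u_9=281/360 ∈ [44/59, 52/59) → index 9
j=10: u_10=311/360 ∈ [44/59, 52/59) → index 9
j=11: u_11=341/360 ∈ [53/59, 1) → index 11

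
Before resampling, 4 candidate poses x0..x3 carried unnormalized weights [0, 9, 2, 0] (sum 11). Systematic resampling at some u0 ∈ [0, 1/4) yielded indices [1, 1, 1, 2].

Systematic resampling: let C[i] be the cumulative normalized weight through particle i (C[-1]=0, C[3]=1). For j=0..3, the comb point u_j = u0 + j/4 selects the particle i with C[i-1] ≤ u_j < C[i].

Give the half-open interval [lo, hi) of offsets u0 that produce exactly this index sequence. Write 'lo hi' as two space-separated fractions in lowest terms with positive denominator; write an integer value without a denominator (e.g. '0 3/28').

C = [0, 9/11, 1, 1]
j=0 picked index 1: u0 ∈ [0, 9/11)
j=1 picked index 1: u0 ∈ [-1/4, 25/44)
j=2 picked index 1: u0 ∈ [-1/2, 7/22)
j=3 picked index 2: u0 ∈ [3/44, 1/4)
intersection: [3/44, 1/4)

3/44 1/4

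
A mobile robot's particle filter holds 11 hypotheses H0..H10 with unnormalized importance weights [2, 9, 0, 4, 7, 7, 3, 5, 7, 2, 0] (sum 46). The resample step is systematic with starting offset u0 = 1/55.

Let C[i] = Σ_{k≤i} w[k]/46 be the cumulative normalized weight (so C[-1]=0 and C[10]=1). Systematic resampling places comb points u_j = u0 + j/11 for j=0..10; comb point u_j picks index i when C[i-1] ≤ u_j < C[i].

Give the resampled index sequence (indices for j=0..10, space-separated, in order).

0 1 1 3 4 4 5 6 7 8 8

C = [1/23, 11/46, 11/46, 15/46, 11/23, 29/46, 16/23, 37/46, 22/23, 1, 1]
j=0: u_0=1/55 ∈ [0, 1/23) → index 0
j=1: u_1=6/55 ∈ [1/23, 11/46) → index 1
j=2: u_2=1/5 ∈ [1/23, 11/46) → index 1
j=3: u_3=16/55 ∈ [11/46, 15/46) → index 3
j=4: u_4=21/55 ∈ [15/46, 11/23) → index 4
j=5: u_5=26/55 ∈ [15/46, 11/23) → index 4
j=6: u_6=31/55 ∈ [11/23, 29/46) → index 5
j=7: u_7=36/55 ∈ [29/46, 16/23) → index 6
j=8: u_8=41/55 ∈ [16/23, 37/46) → index 7
j=9: u_9=46/55 ∈ [37/46, 22/23) → index 8
j=10: u_10=51/55 ∈ [37/46, 22/23) → index 8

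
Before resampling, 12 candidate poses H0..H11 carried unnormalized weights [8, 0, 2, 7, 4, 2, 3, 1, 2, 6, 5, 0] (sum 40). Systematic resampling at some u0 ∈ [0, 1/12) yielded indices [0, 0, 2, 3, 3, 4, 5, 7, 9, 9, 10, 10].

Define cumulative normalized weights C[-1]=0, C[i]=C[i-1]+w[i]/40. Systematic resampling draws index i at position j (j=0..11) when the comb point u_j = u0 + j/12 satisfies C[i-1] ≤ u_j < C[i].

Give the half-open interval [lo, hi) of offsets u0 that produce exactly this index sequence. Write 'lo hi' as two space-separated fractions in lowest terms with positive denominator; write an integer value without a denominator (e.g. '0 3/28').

1/15 3/40

C = [1/5, 1/5, 1/4, 17/40, 21/40, 23/40, 13/20, 27/40, 29/40, 7/8, 1, 1]
j=0 picked index 0: u0 ∈ [0, 1/5)
j=1 picked index 0: u0 ∈ [-1/12, 7/60)
j=2 picked index 2: u0 ∈ [1/30, 1/12)
j=3 picked index 3: u0 ∈ [0, 7/40)
j=4 picked index 3: u0 ∈ [-1/12, 11/120)
j=5 picked index 4: u0 ∈ [1/120, 13/120)
j=6 picked index 5: u0 ∈ [1/40, 3/40)
j=7 picked index 7: u0 ∈ [1/15, 11/120)
j=8 picked index 9: u0 ∈ [7/120, 5/24)
j=9 picked index 9: u0 ∈ [-1/40, 1/8)
j=10 picked index 10: u0 ∈ [1/24, 1/6)
j=11 picked index 10: u0 ∈ [-1/24, 1/12)
intersection: [1/15, 3/40)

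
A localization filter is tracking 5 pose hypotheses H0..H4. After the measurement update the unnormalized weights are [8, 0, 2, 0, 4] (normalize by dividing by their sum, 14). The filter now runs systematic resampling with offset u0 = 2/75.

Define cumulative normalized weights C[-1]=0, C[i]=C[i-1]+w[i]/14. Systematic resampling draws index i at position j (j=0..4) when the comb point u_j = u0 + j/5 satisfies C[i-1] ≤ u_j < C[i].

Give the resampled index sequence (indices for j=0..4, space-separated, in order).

0 0 0 2 4

C = [4/7, 4/7, 5/7, 5/7, 1]
j=0: u_0=2/75 ∈ [0, 4/7) → index 0
j=1: u_1=17/75 ∈ [0, 4/7) → index 0
j=2: u_2=32/75 ∈ [0, 4/7) → index 0
j=3: u_3=47/75 ∈ [4/7, 5/7) → index 2
j=4: u_4=62/75 ∈ [5/7, 1) → index 4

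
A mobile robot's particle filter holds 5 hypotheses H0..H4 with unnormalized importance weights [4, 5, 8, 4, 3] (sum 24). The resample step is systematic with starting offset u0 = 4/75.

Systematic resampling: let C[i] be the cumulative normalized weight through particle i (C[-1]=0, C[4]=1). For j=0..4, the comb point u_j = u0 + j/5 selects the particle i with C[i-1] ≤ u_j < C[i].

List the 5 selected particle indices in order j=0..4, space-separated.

0 1 2 2 3

C = [1/6, 3/8, 17/24, 7/8, 1]
j=0: u_0=4/75 ∈ [0, 1/6) → index 0
j=1: u_1=19/75 ∈ [1/6, 3/8) → index 1
j=2: u_2=34/75 ∈ [3/8, 17/24) → index 2
j=3: u_3=49/75 ∈ [3/8, 17/24) → index 2
j=4: u_4=64/75 ∈ [17/24, 7/8) → index 3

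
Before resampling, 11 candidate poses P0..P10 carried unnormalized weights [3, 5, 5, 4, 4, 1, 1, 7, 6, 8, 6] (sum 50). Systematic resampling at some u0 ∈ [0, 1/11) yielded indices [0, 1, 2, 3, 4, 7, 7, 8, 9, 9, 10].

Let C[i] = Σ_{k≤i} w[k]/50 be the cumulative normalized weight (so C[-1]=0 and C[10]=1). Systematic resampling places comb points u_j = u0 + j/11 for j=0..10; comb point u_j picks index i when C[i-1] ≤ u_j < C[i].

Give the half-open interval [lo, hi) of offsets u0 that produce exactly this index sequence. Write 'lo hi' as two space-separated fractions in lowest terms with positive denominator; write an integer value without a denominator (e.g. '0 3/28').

C = [3/50, 4/25, 13/50, 17/50, 21/50, 11/25, 23/50, 3/5, 18/25, 22/25, 1]
j=0 picked index 0: u0 ∈ [0, 3/50)
j=1 picked index 1: u0 ∈ [-17/550, 19/275)
j=2 picked index 2: u0 ∈ [-6/275, 43/550)
j=3 picked index 3: u0 ∈ [-7/550, 37/550)
j=4 picked index 4: u0 ∈ [-13/550, 31/550)
j=5 picked index 7: u0 ∈ [3/550, 8/55)
j=6 picked index 7: u0 ∈ [-47/550, 3/55)
j=7 picked index 8: u0 ∈ [-2/55, 23/275)
j=8 picked index 9: u0 ∈ [-2/275, 42/275)
j=9 picked index 9: u0 ∈ [-27/275, 17/275)
j=10 picked index 10: u0 ∈ [-8/275, 1/11)
intersection: [3/550, 3/55)

3/550 3/55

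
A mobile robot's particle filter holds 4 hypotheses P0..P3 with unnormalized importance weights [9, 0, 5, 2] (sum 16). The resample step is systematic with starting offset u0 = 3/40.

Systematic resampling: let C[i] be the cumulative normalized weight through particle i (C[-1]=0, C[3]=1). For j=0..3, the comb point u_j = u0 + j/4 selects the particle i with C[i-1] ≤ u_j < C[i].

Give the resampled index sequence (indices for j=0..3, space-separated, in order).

C = [9/16, 9/16, 7/8, 1]
j=0: u_0=3/40 ∈ [0, 9/16) → index 0
j=1: u_1=13/40 ∈ [0, 9/16) → index 0
j=2: u_2=23/40 ∈ [9/16, 7/8) → index 2
j=3: u_3=33/40 ∈ [9/16, 7/8) → index 2

0 0 2 2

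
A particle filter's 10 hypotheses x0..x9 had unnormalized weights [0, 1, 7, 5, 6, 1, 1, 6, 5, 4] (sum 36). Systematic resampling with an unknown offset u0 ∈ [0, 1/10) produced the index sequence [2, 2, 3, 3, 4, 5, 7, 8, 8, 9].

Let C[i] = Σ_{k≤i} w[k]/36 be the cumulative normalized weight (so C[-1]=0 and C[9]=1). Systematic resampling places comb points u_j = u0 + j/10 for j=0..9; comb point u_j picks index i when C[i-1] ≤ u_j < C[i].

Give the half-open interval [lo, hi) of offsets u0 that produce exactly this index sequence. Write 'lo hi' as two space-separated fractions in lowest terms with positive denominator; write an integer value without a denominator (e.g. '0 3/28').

1/20 1/18

C = [0, 1/36, 2/9, 13/36, 19/36, 5/9, 7/12, 3/4, 8/9, 1]
j=0 picked index 2: u0 ∈ [1/36, 2/9)
j=1 picked index 2: u0 ∈ [-13/180, 11/90)
j=2 picked index 3: u0 ∈ [1/45, 29/180)
j=3 picked index 3: u0 ∈ [-7/90, 11/180)
j=4 picked index 4: u0 ∈ [-7/180, 23/180)
j=5 picked index 5: u0 ∈ [1/36, 1/18)
j=6 picked index 7: u0 ∈ [-1/60, 3/20)
j=7 picked index 8: u0 ∈ [1/20, 17/90)
j=8 picked index 8: u0 ∈ [-1/20, 4/45)
j=9 picked index 9: u0 ∈ [-1/90, 1/10)
intersection: [1/20, 1/18)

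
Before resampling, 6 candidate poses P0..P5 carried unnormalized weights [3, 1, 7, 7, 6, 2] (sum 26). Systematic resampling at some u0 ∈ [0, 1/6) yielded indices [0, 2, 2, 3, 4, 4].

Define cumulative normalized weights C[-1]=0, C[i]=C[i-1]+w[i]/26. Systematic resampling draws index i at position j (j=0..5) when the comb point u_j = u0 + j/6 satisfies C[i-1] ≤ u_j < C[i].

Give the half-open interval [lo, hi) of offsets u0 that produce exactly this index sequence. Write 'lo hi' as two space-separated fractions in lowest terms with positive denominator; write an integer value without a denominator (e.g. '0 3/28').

C = [3/26, 2/13, 11/26, 9/13, 12/13, 1]
j=0 picked index 0: u0 ∈ [0, 3/26)
j=1 picked index 2: u0 ∈ [-1/78, 10/39)
j=2 picked index 2: u0 ∈ [-7/39, 7/78)
j=3 picked index 3: u0 ∈ [-1/13, 5/26)
j=4 picked index 4: u0 ∈ [1/39, 10/39)
j=5 picked index 4: u0 ∈ [-11/78, 7/78)
intersection: [1/39, 7/78)

1/39 7/78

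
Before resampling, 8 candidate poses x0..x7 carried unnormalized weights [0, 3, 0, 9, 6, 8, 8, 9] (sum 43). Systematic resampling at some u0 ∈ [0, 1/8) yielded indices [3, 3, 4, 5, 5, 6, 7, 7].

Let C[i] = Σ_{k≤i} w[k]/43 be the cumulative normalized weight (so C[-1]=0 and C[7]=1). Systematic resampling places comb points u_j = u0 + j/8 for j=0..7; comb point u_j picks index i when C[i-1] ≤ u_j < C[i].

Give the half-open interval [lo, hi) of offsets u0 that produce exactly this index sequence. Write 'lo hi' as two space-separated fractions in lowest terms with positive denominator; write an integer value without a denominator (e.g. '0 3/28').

3/43 9/86

C = [0, 3/43, 3/43, 12/43, 18/43, 26/43, 34/43, 1]
j=0 picked index 3: u0 ∈ [3/43, 12/43)
j=1 picked index 3: u0 ∈ [-19/344, 53/344)
j=2 picked index 4: u0 ∈ [5/172, 29/172)
j=3 picked index 5: u0 ∈ [15/344, 79/344)
j=4 picked index 5: u0 ∈ [-7/86, 9/86)
j=5 picked index 6: u0 ∈ [-7/344, 57/344)
j=6 picked index 7: u0 ∈ [7/172, 1/4)
j=7 picked index 7: u0 ∈ [-29/344, 1/8)
intersection: [3/43, 9/86)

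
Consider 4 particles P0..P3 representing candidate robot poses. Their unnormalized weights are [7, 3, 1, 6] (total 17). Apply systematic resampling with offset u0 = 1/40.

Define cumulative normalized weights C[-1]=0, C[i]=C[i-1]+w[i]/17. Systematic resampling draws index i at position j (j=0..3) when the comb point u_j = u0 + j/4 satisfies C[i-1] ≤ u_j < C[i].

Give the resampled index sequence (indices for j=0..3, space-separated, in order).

0 0 1 3

C = [7/17, 10/17, 11/17, 1]
j=0: u_0=1/40 ∈ [0, 7/17) → index 0
j=1: u_1=11/40 ∈ [0, 7/17) → index 0
j=2: u_2=21/40 ∈ [7/17, 10/17) → index 1
j=3: u_3=31/40 ∈ [11/17, 1) → index 3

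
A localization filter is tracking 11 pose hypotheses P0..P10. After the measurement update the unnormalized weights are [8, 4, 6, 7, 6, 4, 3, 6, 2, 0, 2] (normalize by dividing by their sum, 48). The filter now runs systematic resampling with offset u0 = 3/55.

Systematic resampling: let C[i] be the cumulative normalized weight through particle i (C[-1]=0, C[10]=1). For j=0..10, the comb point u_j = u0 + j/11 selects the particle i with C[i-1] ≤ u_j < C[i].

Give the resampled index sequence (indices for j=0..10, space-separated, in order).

C = [1/6, 1/4, 3/8, 25/48, 31/48, 35/48, 19/24, 11/12, 23/24, 23/24, 1]
j=0: u_0=3/55 ∈ [0, 1/6) → index 0
j=1: u_1=8/55 ∈ [0, 1/6) → index 0
j=2: u_2=13/55 ∈ [1/6, 1/4) → index 1
j=3: u_3=18/55 ∈ [1/4, 3/8) → index 2
j=4: u_4=23/55 ∈ [3/8, 25/48) → index 3
j=5: u_5=28/55 ∈ [3/8, 25/48) → index 3
j=6: u_6=3/5 ∈ [25/48, 31/48) → index 4
j=7: u_7=38/55 ∈ [31/48, 35/48) → index 5
j=8: u_8=43/55 ∈ [35/48, 19/24) → index 6
j=9: u_9=48/55 ∈ [19/24, 11/12) → index 7
j=10: u_10=53/55 ∈ [23/24, 1) → index 10

0 0 1 2 3 3 4 5 6 7 10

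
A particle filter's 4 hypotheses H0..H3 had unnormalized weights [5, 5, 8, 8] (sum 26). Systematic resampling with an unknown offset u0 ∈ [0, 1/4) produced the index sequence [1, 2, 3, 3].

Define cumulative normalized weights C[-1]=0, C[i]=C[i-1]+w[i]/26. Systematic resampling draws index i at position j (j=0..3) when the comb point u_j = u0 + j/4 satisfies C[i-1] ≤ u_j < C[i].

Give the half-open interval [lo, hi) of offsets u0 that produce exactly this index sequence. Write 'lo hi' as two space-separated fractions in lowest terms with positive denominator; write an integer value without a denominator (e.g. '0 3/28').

5/26 1/4

C = [5/26, 5/13, 9/13, 1]
j=0 picked index 1: u0 ∈ [5/26, 5/13)
j=1 picked index 2: u0 ∈ [7/52, 23/52)
j=2 picked index 3: u0 ∈ [5/26, 1/2)
j=3 picked index 3: u0 ∈ [-3/52, 1/4)
intersection: [5/26, 1/4)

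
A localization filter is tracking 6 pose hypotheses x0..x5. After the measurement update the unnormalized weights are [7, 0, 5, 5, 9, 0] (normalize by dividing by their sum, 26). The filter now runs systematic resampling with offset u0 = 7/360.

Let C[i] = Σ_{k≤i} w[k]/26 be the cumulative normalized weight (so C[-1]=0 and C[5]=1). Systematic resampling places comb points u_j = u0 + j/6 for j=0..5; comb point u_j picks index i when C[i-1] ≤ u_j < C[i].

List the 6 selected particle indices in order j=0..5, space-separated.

C = [7/26, 7/26, 6/13, 17/26, 1, 1]
j=0: u_0=7/360 ∈ [0, 7/26) → index 0
j=1: u_1=67/360 ∈ [0, 7/26) → index 0
j=2: u_2=127/360 ∈ [7/26, 6/13) → index 2
j=3: u_3=187/360 ∈ [6/13, 17/26) → index 3
j=4: u_4=247/360 ∈ [17/26, 1) → index 4
j=5: u_5=307/360 ∈ [17/26, 1) → index 4

0 0 2 3 4 4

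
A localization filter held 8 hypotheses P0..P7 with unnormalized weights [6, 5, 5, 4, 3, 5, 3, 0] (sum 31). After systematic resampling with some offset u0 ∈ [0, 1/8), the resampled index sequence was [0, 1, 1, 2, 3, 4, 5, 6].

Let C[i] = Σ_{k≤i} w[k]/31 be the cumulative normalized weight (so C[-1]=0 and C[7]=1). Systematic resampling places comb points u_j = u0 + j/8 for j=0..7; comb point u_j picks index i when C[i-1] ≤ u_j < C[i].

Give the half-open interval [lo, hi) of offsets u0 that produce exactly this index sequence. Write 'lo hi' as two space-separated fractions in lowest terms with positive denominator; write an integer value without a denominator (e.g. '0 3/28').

17/248 13/124

C = [6/31, 11/31, 16/31, 20/31, 23/31, 28/31, 1, 1]
j=0 picked index 0: u0 ∈ [0, 6/31)
j=1 picked index 1: u0 ∈ [17/248, 57/248)
j=2 picked index 1: u0 ∈ [-7/124, 13/124)
j=3 picked index 2: u0 ∈ [-5/248, 35/248)
j=4 picked index 3: u0 ∈ [1/62, 9/62)
j=5 picked index 4: u0 ∈ [5/248, 29/248)
j=6 picked index 5: u0 ∈ [-1/124, 19/124)
j=7 picked index 6: u0 ∈ [7/248, 1/8)
intersection: [17/248, 13/124)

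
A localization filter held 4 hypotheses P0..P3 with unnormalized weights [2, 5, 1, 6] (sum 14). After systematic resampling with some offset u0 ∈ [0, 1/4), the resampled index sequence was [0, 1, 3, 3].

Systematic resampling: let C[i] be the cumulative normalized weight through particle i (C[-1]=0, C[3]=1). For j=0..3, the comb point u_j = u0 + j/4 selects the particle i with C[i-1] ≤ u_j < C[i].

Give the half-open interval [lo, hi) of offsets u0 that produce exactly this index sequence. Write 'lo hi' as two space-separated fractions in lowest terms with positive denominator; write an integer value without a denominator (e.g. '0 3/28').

C = [1/7, 1/2, 4/7, 1]
j=0 picked index 0: u0 ∈ [0, 1/7)
j=1 picked index 1: u0 ∈ [-3/28, 1/4)
j=2 picked index 3: u0 ∈ [1/14, 1/2)
j=3 picked index 3: u0 ∈ [-5/28, 1/4)
intersection: [1/14, 1/7)

1/14 1/7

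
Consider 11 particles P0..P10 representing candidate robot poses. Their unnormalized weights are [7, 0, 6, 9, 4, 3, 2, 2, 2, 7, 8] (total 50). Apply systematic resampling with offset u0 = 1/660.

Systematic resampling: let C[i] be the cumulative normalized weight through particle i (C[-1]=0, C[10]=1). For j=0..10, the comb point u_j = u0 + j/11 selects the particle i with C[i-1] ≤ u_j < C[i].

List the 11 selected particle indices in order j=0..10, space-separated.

C = [7/50, 7/50, 13/50, 11/25, 13/25, 29/50, 31/50, 33/50, 7/10, 21/25, 1]
j=0: u_0=1/660 ∈ [0, 7/50) → index 0
j=1: u_1=61/660 ∈ [0, 7/50) → index 0
j=2: u_2=11/60 ∈ [7/50, 13/50) → index 2
j=3: u_3=181/660 ∈ [13/50, 11/25) → index 3
j=4: u_4=241/660 ∈ [13/50, 11/25) → index 3
j=5: u_5=301/660 ∈ [11/25, 13/25) → index 4
j=6: u_6=361/660 ∈ [13/25, 29/50) → index 5
j=7: u_7=421/660 ∈ [31/50, 33/50) → index 7
j=8: u_8=481/660 ∈ [7/10, 21/25) → index 9
j=9: u_9=541/660 ∈ [7/10, 21/25) → index 9
j=10: u_10=601/660 ∈ [21/25, 1) → index 10

0 0 2 3 3 4 5 7 9 9 10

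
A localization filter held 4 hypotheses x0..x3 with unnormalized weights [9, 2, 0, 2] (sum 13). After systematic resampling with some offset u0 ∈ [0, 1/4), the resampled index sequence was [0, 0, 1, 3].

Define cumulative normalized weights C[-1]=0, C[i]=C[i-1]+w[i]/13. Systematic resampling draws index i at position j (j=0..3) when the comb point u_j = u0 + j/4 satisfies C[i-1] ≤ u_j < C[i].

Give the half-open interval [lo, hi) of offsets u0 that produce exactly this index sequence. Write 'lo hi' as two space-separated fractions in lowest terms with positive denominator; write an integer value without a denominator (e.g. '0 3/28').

C = [9/13, 11/13, 11/13, 1]
j=0 picked index 0: u0 ∈ [0, 9/13)
j=1 picked index 0: u0 ∈ [-1/4, 23/52)
j=2 picked index 1: u0 ∈ [5/26, 9/26)
j=3 picked index 3: u0 ∈ [5/52, 1/4)
intersection: [5/26, 1/4)

5/26 1/4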